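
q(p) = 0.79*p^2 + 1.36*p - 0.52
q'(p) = 1.58*p + 1.36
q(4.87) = 24.84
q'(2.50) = 5.31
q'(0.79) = 2.61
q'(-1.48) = -0.98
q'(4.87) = 9.05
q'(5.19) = 9.56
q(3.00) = 10.67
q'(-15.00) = -22.34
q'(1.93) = 4.41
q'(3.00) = 6.10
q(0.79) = 1.05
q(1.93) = 5.05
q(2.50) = 7.82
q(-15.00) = 156.83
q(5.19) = 27.82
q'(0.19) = 1.66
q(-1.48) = -0.80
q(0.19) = -0.23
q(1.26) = 2.45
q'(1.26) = 3.35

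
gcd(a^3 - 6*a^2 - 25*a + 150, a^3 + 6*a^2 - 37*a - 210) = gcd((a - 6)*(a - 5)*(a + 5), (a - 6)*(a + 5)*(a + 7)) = a^2 - a - 30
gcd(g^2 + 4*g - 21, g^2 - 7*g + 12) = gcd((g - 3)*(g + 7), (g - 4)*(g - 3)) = g - 3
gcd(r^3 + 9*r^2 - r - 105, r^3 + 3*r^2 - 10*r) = r + 5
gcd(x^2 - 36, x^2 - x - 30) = x - 6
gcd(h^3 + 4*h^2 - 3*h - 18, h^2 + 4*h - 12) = h - 2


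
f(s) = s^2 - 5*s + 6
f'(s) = 2*s - 5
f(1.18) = 1.49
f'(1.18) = -2.64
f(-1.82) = 18.41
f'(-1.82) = -8.64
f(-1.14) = 13.00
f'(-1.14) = -7.28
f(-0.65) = 9.67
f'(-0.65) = -6.30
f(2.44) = -0.25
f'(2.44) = -0.12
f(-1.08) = 12.57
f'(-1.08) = -7.16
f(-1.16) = 13.15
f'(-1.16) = -7.32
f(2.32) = -0.22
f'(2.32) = -0.36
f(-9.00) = 132.00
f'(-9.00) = -23.00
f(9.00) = 42.00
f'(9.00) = 13.00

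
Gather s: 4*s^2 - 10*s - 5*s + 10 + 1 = 4*s^2 - 15*s + 11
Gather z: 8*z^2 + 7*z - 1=8*z^2 + 7*z - 1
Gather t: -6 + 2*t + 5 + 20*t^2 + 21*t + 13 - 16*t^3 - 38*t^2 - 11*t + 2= -16*t^3 - 18*t^2 + 12*t + 14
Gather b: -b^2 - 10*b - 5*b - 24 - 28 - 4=-b^2 - 15*b - 56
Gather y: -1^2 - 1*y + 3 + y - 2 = 0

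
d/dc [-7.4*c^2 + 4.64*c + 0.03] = 4.64 - 14.8*c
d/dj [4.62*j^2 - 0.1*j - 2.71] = 9.24*j - 0.1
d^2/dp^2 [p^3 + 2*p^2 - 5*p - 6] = 6*p + 4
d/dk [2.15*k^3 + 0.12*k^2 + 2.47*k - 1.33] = 6.45*k^2 + 0.24*k + 2.47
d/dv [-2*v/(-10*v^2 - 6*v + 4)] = (5*v^2 - v*(10*v + 3) + 3*v - 2)/(5*v^2 + 3*v - 2)^2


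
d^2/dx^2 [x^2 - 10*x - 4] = 2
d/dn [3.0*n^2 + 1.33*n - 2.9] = 6.0*n + 1.33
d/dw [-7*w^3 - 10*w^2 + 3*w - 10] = -21*w^2 - 20*w + 3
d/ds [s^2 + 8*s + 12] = 2*s + 8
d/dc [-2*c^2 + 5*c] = 5 - 4*c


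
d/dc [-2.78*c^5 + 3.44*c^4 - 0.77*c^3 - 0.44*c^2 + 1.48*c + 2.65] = -13.9*c^4 + 13.76*c^3 - 2.31*c^2 - 0.88*c + 1.48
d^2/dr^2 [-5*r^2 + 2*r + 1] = -10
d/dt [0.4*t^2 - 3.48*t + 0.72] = 0.8*t - 3.48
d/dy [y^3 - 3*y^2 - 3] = 3*y*(y - 2)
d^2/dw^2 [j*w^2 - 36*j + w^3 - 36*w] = 2*j + 6*w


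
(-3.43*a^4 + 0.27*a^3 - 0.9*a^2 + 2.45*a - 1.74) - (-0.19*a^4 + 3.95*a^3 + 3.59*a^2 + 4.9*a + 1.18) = -3.24*a^4 - 3.68*a^3 - 4.49*a^2 - 2.45*a - 2.92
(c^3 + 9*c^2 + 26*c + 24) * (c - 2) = c^4 + 7*c^3 + 8*c^2 - 28*c - 48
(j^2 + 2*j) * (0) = 0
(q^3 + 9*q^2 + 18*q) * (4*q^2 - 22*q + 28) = 4*q^5 + 14*q^4 - 98*q^3 - 144*q^2 + 504*q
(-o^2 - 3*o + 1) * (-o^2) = o^4 + 3*o^3 - o^2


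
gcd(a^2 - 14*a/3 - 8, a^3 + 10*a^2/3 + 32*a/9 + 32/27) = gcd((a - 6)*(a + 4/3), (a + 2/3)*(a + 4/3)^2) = a + 4/3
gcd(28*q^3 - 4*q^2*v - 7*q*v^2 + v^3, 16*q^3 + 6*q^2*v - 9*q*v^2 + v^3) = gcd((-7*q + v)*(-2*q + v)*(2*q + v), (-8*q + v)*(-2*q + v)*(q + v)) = 2*q - v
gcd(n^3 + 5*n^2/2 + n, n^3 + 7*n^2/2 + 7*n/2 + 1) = n^2 + 5*n/2 + 1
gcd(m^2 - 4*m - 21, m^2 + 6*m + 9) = m + 3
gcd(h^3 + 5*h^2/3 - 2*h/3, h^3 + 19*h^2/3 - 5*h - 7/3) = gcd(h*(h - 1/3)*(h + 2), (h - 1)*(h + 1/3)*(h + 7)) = 1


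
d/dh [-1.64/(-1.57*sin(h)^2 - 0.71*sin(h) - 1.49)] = -(5.1496*sin(h) + 1.1644)*cos(h)/(1.57*sin(h)^2 + 0.71*sin(h) + 1.49)^2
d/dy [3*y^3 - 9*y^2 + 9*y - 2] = 9*y^2 - 18*y + 9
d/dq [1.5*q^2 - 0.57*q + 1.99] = 3.0*q - 0.57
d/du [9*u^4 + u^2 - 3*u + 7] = 36*u^3 + 2*u - 3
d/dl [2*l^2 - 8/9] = 4*l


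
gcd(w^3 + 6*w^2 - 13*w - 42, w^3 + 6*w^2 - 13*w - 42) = w^3 + 6*w^2 - 13*w - 42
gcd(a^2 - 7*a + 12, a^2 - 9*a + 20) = a - 4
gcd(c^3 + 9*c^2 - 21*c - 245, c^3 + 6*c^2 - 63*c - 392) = c^2 + 14*c + 49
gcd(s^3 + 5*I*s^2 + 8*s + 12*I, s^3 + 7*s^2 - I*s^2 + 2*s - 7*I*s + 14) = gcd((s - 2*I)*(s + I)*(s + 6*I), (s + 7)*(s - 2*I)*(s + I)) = s^2 - I*s + 2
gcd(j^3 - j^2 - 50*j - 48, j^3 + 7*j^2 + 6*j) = j^2 + 7*j + 6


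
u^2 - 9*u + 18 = (u - 6)*(u - 3)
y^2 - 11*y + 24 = (y - 8)*(y - 3)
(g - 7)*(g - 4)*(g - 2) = g^3 - 13*g^2 + 50*g - 56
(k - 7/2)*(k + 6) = k^2 + 5*k/2 - 21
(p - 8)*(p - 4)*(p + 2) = p^3 - 10*p^2 + 8*p + 64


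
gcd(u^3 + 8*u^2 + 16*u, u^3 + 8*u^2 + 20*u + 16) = u + 4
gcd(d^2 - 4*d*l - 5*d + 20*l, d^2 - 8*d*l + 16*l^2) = d - 4*l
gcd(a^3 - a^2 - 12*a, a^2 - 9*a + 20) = a - 4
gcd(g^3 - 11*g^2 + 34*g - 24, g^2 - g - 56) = 1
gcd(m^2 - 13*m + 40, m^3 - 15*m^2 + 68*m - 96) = m - 8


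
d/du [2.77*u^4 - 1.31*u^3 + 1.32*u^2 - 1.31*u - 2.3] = 11.08*u^3 - 3.93*u^2 + 2.64*u - 1.31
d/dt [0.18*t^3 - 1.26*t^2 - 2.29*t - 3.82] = 0.54*t^2 - 2.52*t - 2.29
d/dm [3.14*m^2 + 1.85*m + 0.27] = 6.28*m + 1.85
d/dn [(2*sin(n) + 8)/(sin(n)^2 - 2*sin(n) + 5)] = 2*(-8*sin(n) + cos(n)^2 + 12)*cos(n)/(sin(n)^2 - 2*sin(n) + 5)^2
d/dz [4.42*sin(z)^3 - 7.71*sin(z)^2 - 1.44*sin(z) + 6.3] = (13.26*sin(z)^2 - 15.42*sin(z) - 1.44)*cos(z)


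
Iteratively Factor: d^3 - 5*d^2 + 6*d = (d - 3)*(d^2 - 2*d) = d*(d - 3)*(d - 2)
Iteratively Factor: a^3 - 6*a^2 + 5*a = (a - 1)*(a^2 - 5*a) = a*(a - 1)*(a - 5)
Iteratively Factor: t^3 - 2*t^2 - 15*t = (t)*(t^2 - 2*t - 15) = t*(t + 3)*(t - 5)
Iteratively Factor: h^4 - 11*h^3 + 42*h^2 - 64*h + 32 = (h - 4)*(h^3 - 7*h^2 + 14*h - 8) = (h - 4)*(h - 2)*(h^2 - 5*h + 4) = (h - 4)*(h - 2)*(h - 1)*(h - 4)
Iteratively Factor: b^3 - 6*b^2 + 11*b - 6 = (b - 2)*(b^2 - 4*b + 3) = (b - 2)*(b - 1)*(b - 3)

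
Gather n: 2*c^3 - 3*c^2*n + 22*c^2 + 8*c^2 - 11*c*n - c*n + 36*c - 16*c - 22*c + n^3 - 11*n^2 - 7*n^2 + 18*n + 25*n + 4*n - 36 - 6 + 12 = 2*c^3 + 30*c^2 - 2*c + n^3 - 18*n^2 + n*(-3*c^2 - 12*c + 47) - 30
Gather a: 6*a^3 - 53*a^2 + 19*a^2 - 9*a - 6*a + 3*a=6*a^3 - 34*a^2 - 12*a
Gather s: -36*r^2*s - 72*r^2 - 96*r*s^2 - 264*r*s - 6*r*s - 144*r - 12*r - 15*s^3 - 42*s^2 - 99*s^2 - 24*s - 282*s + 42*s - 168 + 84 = -72*r^2 - 156*r - 15*s^3 + s^2*(-96*r - 141) + s*(-36*r^2 - 270*r - 264) - 84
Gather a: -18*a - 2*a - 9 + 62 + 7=60 - 20*a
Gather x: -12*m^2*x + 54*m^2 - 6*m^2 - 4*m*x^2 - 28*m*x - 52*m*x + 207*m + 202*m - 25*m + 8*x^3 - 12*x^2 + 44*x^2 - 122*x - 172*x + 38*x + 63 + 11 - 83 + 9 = 48*m^2 + 384*m + 8*x^3 + x^2*(32 - 4*m) + x*(-12*m^2 - 80*m - 256)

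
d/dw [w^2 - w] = 2*w - 1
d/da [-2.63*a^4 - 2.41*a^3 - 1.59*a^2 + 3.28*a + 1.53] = -10.52*a^3 - 7.23*a^2 - 3.18*a + 3.28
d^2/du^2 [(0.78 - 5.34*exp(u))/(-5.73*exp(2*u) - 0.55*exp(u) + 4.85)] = (175.327686*exp(4*u) - 119.267658*exp(3*u) + 883.03311*exp(2*u) - 72.69786*exp(u) + 123.5295)*exp(u)/(188.132517*exp(6*u) + 54.174285*exp(5*u) - 472.51872*exp(4*u) - 91.542275*exp(3*u) + 399.9504*exp(2*u) + 38.812125*exp(u) - 114.084125)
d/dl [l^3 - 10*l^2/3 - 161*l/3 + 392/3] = 3*l^2 - 20*l/3 - 161/3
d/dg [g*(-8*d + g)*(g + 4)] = -16*d*g - 32*d + 3*g^2 + 8*g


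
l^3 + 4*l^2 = l^2*(l + 4)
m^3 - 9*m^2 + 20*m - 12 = (m - 6)*(m - 2)*(m - 1)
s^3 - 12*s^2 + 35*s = s*(s - 7)*(s - 5)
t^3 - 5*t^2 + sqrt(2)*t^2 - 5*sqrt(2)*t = t*(t - 5)*(t + sqrt(2))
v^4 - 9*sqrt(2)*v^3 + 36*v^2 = v^2*(v - 6*sqrt(2))*(v - 3*sqrt(2))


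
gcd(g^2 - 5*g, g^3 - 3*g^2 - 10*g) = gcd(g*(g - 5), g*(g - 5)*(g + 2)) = g^2 - 5*g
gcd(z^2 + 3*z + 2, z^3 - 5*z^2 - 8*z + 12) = z + 2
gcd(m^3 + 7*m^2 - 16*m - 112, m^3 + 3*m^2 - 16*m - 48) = m^2 - 16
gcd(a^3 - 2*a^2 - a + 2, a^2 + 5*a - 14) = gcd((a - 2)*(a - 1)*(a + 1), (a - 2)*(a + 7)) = a - 2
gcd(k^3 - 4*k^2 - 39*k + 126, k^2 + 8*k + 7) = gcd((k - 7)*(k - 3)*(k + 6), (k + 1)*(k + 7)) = 1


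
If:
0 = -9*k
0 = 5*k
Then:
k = 0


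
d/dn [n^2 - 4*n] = 2*n - 4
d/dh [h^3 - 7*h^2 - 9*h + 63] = 3*h^2 - 14*h - 9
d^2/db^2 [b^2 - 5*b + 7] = 2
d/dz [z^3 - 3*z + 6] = 3*z^2 - 3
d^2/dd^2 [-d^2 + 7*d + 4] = -2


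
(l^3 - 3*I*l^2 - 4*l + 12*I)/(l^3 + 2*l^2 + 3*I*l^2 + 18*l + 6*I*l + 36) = (l - 2)/(l + 6*I)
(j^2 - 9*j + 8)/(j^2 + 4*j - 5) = (j - 8)/(j + 5)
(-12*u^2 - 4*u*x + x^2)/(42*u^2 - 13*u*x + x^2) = (2*u + x)/(-7*u + x)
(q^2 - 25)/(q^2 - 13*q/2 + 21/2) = 2*(q^2 - 25)/(2*q^2 - 13*q + 21)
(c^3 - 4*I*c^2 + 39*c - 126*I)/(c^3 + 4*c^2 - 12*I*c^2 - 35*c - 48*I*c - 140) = (c^2 + 3*I*c + 18)/(c^2 + c*(4 - 5*I) - 20*I)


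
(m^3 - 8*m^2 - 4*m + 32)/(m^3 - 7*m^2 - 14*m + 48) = (m + 2)/(m + 3)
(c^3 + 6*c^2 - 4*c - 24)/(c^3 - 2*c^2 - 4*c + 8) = (c + 6)/(c - 2)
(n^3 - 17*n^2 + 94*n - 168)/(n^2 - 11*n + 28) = n - 6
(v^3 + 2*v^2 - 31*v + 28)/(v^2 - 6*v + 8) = (v^2 + 6*v - 7)/(v - 2)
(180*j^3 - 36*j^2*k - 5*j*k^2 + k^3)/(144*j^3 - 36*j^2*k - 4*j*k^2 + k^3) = (5*j - k)/(4*j - k)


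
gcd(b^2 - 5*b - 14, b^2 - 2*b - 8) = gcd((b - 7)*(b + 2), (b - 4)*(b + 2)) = b + 2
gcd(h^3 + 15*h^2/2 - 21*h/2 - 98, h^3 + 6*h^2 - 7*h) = h + 7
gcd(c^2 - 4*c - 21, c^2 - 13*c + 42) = c - 7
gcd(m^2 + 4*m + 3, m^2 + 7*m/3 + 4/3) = m + 1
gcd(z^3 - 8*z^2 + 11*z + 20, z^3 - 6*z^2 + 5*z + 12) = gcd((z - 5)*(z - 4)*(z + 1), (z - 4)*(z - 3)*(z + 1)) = z^2 - 3*z - 4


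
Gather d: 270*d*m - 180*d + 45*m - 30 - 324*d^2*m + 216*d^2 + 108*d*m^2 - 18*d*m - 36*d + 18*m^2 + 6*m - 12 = d^2*(216 - 324*m) + d*(108*m^2 + 252*m - 216) + 18*m^2 + 51*m - 42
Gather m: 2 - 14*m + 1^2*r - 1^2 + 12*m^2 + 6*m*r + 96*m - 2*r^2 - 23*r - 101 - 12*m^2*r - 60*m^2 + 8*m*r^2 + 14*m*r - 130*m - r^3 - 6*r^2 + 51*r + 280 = m^2*(-12*r - 48) + m*(8*r^2 + 20*r - 48) - r^3 - 8*r^2 + 29*r + 180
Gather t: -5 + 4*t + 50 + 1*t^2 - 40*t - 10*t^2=-9*t^2 - 36*t + 45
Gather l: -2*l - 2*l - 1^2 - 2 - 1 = -4*l - 4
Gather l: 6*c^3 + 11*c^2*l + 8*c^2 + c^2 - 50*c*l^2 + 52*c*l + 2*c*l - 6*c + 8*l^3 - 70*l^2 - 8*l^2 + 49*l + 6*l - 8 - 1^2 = 6*c^3 + 9*c^2 - 6*c + 8*l^3 + l^2*(-50*c - 78) + l*(11*c^2 + 54*c + 55) - 9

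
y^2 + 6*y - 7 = (y - 1)*(y + 7)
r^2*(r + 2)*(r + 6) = r^4 + 8*r^3 + 12*r^2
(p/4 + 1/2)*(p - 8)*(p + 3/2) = p^3/4 - 9*p^2/8 - 25*p/4 - 6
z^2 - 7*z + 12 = (z - 4)*(z - 3)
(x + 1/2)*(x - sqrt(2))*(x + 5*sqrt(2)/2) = x^3 + x^2/2 + 3*sqrt(2)*x^2/2 - 5*x + 3*sqrt(2)*x/4 - 5/2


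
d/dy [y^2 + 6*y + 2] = 2*y + 6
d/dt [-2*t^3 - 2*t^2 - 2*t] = -6*t^2 - 4*t - 2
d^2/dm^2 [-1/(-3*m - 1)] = 18/(3*m + 1)^3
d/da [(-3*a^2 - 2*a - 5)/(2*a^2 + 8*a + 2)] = (-5*a^2 + 2*a + 9)/(a^4 + 8*a^3 + 18*a^2 + 8*a + 1)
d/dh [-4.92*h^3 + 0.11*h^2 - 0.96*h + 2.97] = -14.76*h^2 + 0.22*h - 0.96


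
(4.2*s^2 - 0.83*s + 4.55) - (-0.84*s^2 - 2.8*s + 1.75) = 5.04*s^2 + 1.97*s + 2.8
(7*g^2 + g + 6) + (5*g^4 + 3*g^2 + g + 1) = 5*g^4 + 10*g^2 + 2*g + 7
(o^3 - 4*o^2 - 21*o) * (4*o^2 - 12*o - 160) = 4*o^5 - 28*o^4 - 196*o^3 + 892*o^2 + 3360*o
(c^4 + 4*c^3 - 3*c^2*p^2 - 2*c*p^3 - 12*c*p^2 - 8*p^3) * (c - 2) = c^5 + 2*c^4 - 3*c^3*p^2 - 8*c^3 - 2*c^2*p^3 - 6*c^2*p^2 - 4*c*p^3 + 24*c*p^2 + 16*p^3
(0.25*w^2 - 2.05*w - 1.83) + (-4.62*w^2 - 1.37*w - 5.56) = -4.37*w^2 - 3.42*w - 7.39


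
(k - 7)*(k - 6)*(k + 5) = k^3 - 8*k^2 - 23*k + 210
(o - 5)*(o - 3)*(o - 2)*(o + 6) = o^4 - 4*o^3 - 29*o^2 + 156*o - 180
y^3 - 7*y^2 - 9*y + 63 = (y - 7)*(y - 3)*(y + 3)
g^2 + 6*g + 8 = (g + 2)*(g + 4)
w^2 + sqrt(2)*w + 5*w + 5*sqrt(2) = (w + 5)*(w + sqrt(2))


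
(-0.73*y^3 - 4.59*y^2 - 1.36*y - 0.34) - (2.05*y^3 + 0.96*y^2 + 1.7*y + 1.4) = -2.78*y^3 - 5.55*y^2 - 3.06*y - 1.74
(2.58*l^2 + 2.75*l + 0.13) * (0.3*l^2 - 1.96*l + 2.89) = 0.774*l^4 - 4.2318*l^3 + 2.1052*l^2 + 7.6927*l + 0.3757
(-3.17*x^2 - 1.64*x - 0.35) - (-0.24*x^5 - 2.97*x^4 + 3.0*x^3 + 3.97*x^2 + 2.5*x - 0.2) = 0.24*x^5 + 2.97*x^4 - 3.0*x^3 - 7.14*x^2 - 4.14*x - 0.15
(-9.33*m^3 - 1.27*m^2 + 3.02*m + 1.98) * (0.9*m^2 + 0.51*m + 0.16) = -8.397*m^5 - 5.9013*m^4 + 0.5775*m^3 + 3.119*m^2 + 1.493*m + 0.3168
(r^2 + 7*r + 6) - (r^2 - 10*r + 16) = 17*r - 10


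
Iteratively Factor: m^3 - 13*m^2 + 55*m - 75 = (m - 3)*(m^2 - 10*m + 25) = (m - 5)*(m - 3)*(m - 5)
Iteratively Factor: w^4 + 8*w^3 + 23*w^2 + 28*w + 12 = (w + 2)*(w^3 + 6*w^2 + 11*w + 6) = (w + 2)^2*(w^2 + 4*w + 3) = (w + 2)^2*(w + 3)*(w + 1)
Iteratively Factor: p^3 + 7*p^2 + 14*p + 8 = (p + 1)*(p^2 + 6*p + 8) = (p + 1)*(p + 2)*(p + 4)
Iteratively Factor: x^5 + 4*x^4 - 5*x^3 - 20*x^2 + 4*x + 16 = (x - 1)*(x^4 + 5*x^3 - 20*x - 16) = (x - 1)*(x + 1)*(x^3 + 4*x^2 - 4*x - 16) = (x - 1)*(x + 1)*(x + 2)*(x^2 + 2*x - 8) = (x - 1)*(x + 1)*(x + 2)*(x + 4)*(x - 2)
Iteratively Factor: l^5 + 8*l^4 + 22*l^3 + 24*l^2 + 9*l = (l + 1)*(l^4 + 7*l^3 + 15*l^2 + 9*l) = (l + 1)*(l + 3)*(l^3 + 4*l^2 + 3*l) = (l + 1)*(l + 3)^2*(l^2 + l) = l*(l + 1)*(l + 3)^2*(l + 1)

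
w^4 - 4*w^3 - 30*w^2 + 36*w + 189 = (w - 7)*(w - 3)*(w + 3)^2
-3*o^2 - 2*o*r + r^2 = (-3*o + r)*(o + r)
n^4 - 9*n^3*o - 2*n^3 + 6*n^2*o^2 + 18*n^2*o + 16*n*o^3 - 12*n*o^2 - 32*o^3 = (n - 2)*(n - 8*o)*(n - 2*o)*(n + o)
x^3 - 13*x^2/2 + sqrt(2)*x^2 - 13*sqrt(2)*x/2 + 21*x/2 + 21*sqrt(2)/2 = (x - 7/2)*(x - 3)*(x + sqrt(2))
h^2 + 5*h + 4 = (h + 1)*(h + 4)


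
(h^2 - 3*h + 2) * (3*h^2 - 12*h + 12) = 3*h^4 - 21*h^3 + 54*h^2 - 60*h + 24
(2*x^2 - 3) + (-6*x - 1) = 2*x^2 - 6*x - 4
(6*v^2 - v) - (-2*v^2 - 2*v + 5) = 8*v^2 + v - 5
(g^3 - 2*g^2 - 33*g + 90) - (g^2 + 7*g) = g^3 - 3*g^2 - 40*g + 90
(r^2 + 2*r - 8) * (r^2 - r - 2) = r^4 + r^3 - 12*r^2 + 4*r + 16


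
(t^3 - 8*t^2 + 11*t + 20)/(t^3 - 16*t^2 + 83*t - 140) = (t + 1)/(t - 7)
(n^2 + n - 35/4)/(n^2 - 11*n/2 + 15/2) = (n + 7/2)/(n - 3)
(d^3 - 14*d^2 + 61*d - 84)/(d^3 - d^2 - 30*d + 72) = (d - 7)/(d + 6)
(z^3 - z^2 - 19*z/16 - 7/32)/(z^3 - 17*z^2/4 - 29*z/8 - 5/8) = (z - 7/4)/(z - 5)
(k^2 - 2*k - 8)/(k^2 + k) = (k^2 - 2*k - 8)/(k*(k + 1))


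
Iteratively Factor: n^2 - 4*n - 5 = (n - 5)*(n + 1)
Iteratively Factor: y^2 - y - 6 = (y - 3)*(y + 2)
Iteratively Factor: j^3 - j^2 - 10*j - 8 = (j - 4)*(j^2 + 3*j + 2) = (j - 4)*(j + 2)*(j + 1)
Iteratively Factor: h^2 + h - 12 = (h + 4)*(h - 3)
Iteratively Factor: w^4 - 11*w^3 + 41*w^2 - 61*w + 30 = (w - 3)*(w^3 - 8*w^2 + 17*w - 10) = (w - 5)*(w - 3)*(w^2 - 3*w + 2) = (w - 5)*(w - 3)*(w - 1)*(w - 2)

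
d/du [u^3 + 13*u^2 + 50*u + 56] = 3*u^2 + 26*u + 50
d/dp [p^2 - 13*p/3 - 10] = 2*p - 13/3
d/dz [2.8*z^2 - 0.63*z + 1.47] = 5.6*z - 0.63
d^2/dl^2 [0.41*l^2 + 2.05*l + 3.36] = 0.820000000000000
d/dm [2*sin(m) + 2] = 2*cos(m)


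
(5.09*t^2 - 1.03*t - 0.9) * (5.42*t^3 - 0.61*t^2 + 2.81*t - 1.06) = 27.5878*t^5 - 8.6875*t^4 + 10.0532*t^3 - 7.7407*t^2 - 1.4372*t + 0.954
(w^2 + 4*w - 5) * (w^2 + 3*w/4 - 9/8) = w^4 + 19*w^3/4 - 25*w^2/8 - 33*w/4 + 45/8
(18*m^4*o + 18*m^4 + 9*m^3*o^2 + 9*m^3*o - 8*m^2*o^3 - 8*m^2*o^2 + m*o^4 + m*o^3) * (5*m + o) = 90*m^5*o + 90*m^5 + 63*m^4*o^2 + 63*m^4*o - 31*m^3*o^3 - 31*m^3*o^2 - 3*m^2*o^4 - 3*m^2*o^3 + m*o^5 + m*o^4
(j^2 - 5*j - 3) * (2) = 2*j^2 - 10*j - 6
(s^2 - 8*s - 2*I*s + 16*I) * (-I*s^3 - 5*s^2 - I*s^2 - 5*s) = -I*s^5 - 7*s^4 + 7*I*s^4 + 49*s^3 + 18*I*s^3 + 56*s^2 - 70*I*s^2 - 80*I*s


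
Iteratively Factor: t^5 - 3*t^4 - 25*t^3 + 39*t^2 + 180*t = (t + 3)*(t^4 - 6*t^3 - 7*t^2 + 60*t) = (t - 4)*(t + 3)*(t^3 - 2*t^2 - 15*t) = t*(t - 4)*(t + 3)*(t^2 - 2*t - 15) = t*(t - 5)*(t - 4)*(t + 3)*(t + 3)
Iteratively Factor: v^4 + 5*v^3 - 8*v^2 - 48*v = (v)*(v^3 + 5*v^2 - 8*v - 48) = v*(v + 4)*(v^2 + v - 12) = v*(v - 3)*(v + 4)*(v + 4)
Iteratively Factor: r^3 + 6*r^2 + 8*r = (r + 4)*(r^2 + 2*r) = (r + 2)*(r + 4)*(r)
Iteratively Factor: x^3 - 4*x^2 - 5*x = (x + 1)*(x^2 - 5*x) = (x - 5)*(x + 1)*(x)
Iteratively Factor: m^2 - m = (m)*(m - 1)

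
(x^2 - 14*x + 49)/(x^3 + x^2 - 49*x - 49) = (x - 7)/(x^2 + 8*x + 7)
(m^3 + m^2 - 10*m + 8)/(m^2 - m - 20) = (m^2 - 3*m + 2)/(m - 5)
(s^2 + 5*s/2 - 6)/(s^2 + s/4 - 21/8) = 4*(s + 4)/(4*s + 7)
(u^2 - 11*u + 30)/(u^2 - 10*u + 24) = (u - 5)/(u - 4)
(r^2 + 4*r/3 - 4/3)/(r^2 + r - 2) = (r - 2/3)/(r - 1)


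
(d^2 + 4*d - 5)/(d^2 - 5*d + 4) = (d + 5)/(d - 4)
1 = 1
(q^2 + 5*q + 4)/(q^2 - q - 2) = (q + 4)/(q - 2)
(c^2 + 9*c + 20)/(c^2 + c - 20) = (c + 4)/(c - 4)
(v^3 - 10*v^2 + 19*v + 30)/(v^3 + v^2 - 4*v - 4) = (v^2 - 11*v + 30)/(v^2 - 4)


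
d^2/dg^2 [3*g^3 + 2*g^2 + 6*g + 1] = 18*g + 4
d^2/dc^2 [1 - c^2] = -2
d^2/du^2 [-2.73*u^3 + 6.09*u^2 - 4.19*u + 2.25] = 12.18 - 16.38*u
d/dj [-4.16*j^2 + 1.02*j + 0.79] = 1.02 - 8.32*j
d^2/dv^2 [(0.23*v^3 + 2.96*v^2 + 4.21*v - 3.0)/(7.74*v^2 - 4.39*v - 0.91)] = (1.4210854715202e-14*v^5 - 2.27373675443232e-13*v^4 + 717.680434*v^3 - 947.733054*v^2 + 790.673862*v - 186.627706)/(463.684824*v^6 - 788.983092*v^5 + 283.950414*v^4 + 100.918637*v^3 - 33.384351*v^2 - 10.906077*v - 0.753571)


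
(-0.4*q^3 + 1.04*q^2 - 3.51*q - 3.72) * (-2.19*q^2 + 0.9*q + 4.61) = 0.876*q^5 - 2.6376*q^4 + 6.7789*q^3 + 9.7822*q^2 - 19.5291*q - 17.1492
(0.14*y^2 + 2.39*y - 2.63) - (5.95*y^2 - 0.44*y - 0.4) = -5.81*y^2 + 2.83*y - 2.23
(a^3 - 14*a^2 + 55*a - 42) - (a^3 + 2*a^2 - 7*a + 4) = -16*a^2 + 62*a - 46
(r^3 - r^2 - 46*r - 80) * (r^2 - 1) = r^5 - r^4 - 47*r^3 - 79*r^2 + 46*r + 80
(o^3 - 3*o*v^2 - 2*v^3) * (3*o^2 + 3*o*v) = 3*o^5 + 3*o^4*v - 9*o^3*v^2 - 15*o^2*v^3 - 6*o*v^4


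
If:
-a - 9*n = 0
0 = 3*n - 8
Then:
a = -24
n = 8/3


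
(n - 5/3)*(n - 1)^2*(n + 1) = n^4 - 8*n^3/3 + 2*n^2/3 + 8*n/3 - 5/3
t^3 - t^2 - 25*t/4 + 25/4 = (t - 5/2)*(t - 1)*(t + 5/2)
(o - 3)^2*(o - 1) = o^3 - 7*o^2 + 15*o - 9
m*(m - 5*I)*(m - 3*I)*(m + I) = m^4 - 7*I*m^3 - 7*m^2 - 15*I*m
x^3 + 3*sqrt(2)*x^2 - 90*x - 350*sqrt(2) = (x - 7*sqrt(2))*(x + 5*sqrt(2))^2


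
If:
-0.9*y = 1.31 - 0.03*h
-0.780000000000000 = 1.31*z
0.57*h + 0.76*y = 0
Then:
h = 1.86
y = -1.39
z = -0.60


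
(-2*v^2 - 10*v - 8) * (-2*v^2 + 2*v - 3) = 4*v^4 + 16*v^3 + 2*v^2 + 14*v + 24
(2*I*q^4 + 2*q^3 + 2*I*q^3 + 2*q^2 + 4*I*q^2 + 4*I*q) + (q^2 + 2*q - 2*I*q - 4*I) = 2*I*q^4 + 2*q^3 + 2*I*q^3 + 3*q^2 + 4*I*q^2 + 2*q + 2*I*q - 4*I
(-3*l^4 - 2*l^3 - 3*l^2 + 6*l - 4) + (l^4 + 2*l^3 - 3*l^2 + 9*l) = -2*l^4 - 6*l^2 + 15*l - 4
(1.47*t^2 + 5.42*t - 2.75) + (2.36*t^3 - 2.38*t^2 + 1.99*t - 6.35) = 2.36*t^3 - 0.91*t^2 + 7.41*t - 9.1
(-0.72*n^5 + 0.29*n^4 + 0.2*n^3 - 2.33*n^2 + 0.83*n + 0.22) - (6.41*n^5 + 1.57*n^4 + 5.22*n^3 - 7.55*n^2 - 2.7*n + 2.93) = -7.13*n^5 - 1.28*n^4 - 5.02*n^3 + 5.22*n^2 + 3.53*n - 2.71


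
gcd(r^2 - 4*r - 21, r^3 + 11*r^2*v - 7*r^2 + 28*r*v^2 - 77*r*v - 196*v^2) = r - 7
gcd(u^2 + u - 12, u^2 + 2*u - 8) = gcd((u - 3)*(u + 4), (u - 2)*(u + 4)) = u + 4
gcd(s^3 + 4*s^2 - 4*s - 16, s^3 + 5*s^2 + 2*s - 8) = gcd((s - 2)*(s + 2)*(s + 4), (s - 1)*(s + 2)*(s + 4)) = s^2 + 6*s + 8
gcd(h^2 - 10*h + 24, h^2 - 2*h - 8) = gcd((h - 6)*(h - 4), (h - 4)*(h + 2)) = h - 4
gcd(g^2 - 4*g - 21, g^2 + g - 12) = 1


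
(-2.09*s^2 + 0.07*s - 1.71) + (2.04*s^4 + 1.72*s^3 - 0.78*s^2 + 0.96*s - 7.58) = 2.04*s^4 + 1.72*s^3 - 2.87*s^2 + 1.03*s - 9.29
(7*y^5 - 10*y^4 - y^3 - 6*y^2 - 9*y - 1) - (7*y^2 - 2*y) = 7*y^5 - 10*y^4 - y^3 - 13*y^2 - 7*y - 1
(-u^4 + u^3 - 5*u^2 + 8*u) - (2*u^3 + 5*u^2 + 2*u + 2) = -u^4 - u^3 - 10*u^2 + 6*u - 2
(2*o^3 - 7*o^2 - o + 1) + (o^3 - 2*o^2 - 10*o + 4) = 3*o^3 - 9*o^2 - 11*o + 5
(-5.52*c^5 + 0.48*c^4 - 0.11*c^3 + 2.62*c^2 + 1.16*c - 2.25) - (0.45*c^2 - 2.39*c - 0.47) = -5.52*c^5 + 0.48*c^4 - 0.11*c^3 + 2.17*c^2 + 3.55*c - 1.78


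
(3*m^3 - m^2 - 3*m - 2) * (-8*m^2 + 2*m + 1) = -24*m^5 + 14*m^4 + 25*m^3 + 9*m^2 - 7*m - 2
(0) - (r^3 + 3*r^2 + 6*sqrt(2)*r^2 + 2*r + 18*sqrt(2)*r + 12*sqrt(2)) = -r^3 - 6*sqrt(2)*r^2 - 3*r^2 - 18*sqrt(2)*r - 2*r - 12*sqrt(2)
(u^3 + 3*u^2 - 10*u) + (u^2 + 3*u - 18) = u^3 + 4*u^2 - 7*u - 18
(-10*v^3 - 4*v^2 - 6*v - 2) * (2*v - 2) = -20*v^4 + 12*v^3 - 4*v^2 + 8*v + 4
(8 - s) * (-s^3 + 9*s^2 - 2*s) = s^4 - 17*s^3 + 74*s^2 - 16*s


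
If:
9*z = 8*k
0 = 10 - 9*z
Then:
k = 5/4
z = 10/9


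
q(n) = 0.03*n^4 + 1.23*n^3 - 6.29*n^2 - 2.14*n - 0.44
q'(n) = 0.12*n^3 + 3.69*n^2 - 12.58*n - 2.14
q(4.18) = -20.30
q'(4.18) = 18.51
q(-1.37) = -12.37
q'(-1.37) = 21.71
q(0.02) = -0.49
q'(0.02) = -2.39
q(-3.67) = -132.66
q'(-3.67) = 87.80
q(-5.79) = -403.95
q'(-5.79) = 171.11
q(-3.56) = -123.22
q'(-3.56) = 84.00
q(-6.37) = -510.57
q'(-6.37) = 196.71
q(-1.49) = -15.14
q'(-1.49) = 24.40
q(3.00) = -27.83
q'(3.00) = -3.43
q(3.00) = -27.83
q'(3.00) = -3.43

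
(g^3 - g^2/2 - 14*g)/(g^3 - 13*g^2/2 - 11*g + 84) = g/(g - 6)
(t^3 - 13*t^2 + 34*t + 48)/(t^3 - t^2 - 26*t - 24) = (t - 8)/(t + 4)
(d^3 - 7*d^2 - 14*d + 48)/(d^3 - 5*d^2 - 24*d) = (d - 2)/d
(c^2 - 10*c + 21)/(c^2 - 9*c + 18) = (c - 7)/(c - 6)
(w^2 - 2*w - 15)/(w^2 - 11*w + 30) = (w + 3)/(w - 6)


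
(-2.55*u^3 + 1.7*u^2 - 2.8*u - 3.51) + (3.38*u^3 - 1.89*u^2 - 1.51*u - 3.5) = 0.83*u^3 - 0.19*u^2 - 4.31*u - 7.01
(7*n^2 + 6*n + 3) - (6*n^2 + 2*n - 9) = n^2 + 4*n + 12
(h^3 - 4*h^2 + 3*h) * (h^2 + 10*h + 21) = h^5 + 6*h^4 - 16*h^3 - 54*h^2 + 63*h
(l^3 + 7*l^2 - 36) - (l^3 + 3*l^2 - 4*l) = 4*l^2 + 4*l - 36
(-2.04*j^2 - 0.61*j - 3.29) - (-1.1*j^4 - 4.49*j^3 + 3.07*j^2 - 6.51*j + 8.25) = 1.1*j^4 + 4.49*j^3 - 5.11*j^2 + 5.9*j - 11.54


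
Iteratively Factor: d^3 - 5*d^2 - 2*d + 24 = (d + 2)*(d^2 - 7*d + 12) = (d - 3)*(d + 2)*(d - 4)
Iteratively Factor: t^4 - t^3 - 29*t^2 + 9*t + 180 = (t - 5)*(t^3 + 4*t^2 - 9*t - 36) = (t - 5)*(t - 3)*(t^2 + 7*t + 12) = (t - 5)*(t - 3)*(t + 3)*(t + 4)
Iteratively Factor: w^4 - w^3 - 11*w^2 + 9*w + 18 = (w + 1)*(w^3 - 2*w^2 - 9*w + 18) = (w - 3)*(w + 1)*(w^2 + w - 6) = (w - 3)*(w + 1)*(w + 3)*(w - 2)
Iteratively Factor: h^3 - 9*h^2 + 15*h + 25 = (h - 5)*(h^2 - 4*h - 5) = (h - 5)^2*(h + 1)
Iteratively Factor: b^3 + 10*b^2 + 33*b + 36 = (b + 4)*(b^2 + 6*b + 9) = (b + 3)*(b + 4)*(b + 3)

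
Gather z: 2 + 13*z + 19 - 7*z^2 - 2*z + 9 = -7*z^2 + 11*z + 30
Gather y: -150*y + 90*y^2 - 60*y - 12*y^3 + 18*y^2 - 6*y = -12*y^3 + 108*y^2 - 216*y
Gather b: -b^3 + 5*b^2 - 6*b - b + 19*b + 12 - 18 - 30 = -b^3 + 5*b^2 + 12*b - 36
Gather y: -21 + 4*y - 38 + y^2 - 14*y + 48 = y^2 - 10*y - 11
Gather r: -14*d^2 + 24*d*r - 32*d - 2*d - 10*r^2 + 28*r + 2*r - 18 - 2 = -14*d^2 - 34*d - 10*r^2 + r*(24*d + 30) - 20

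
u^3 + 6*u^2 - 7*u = u*(u - 1)*(u + 7)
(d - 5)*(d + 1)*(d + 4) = d^3 - 21*d - 20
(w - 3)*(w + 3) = w^2 - 9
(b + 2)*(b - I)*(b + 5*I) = b^3 + 2*b^2 + 4*I*b^2 + 5*b + 8*I*b + 10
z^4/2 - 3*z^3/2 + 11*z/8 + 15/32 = (z/2 + 1/4)*(z - 5/2)*(z - 3/2)*(z + 1/2)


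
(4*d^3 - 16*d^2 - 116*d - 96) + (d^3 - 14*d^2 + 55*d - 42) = 5*d^3 - 30*d^2 - 61*d - 138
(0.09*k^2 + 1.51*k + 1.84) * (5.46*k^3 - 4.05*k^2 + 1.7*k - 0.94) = 0.4914*k^5 + 7.8801*k^4 + 4.0839*k^3 - 4.9696*k^2 + 1.7086*k - 1.7296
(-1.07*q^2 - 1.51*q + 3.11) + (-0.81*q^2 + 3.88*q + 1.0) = -1.88*q^2 + 2.37*q + 4.11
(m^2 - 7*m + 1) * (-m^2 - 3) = -m^4 + 7*m^3 - 4*m^2 + 21*m - 3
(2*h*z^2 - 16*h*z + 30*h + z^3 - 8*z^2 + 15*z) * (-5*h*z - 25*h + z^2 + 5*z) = -10*h^2*z^3 + 30*h^2*z^2 + 250*h^2*z - 750*h^2 - 3*h*z^4 + 9*h*z^3 + 75*h*z^2 - 225*h*z + z^5 - 3*z^4 - 25*z^3 + 75*z^2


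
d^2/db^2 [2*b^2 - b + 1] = 4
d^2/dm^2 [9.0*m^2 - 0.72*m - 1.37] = 18.0000000000000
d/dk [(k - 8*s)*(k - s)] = 2*k - 9*s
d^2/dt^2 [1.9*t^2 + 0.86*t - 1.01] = 3.80000000000000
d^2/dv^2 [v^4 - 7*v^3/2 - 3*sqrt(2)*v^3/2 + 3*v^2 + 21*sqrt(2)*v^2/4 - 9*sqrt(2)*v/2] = 12*v^2 - 21*v - 9*sqrt(2)*v + 6 + 21*sqrt(2)/2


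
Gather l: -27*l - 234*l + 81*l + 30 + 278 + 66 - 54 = 320 - 180*l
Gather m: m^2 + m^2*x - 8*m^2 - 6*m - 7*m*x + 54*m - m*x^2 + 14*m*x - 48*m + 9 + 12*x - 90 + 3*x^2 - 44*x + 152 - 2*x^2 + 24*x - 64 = m^2*(x - 7) + m*(-x^2 + 7*x) + x^2 - 8*x + 7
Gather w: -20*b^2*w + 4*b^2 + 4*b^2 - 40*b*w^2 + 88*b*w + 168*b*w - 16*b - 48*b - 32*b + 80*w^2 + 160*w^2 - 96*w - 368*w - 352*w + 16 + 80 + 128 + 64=8*b^2 - 96*b + w^2*(240 - 40*b) + w*(-20*b^2 + 256*b - 816) + 288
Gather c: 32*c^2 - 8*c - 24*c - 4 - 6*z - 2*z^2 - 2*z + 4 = 32*c^2 - 32*c - 2*z^2 - 8*z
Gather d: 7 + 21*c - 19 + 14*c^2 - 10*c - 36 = 14*c^2 + 11*c - 48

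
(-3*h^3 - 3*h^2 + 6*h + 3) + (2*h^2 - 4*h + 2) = -3*h^3 - h^2 + 2*h + 5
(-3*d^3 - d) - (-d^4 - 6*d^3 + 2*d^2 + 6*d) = d^4 + 3*d^3 - 2*d^2 - 7*d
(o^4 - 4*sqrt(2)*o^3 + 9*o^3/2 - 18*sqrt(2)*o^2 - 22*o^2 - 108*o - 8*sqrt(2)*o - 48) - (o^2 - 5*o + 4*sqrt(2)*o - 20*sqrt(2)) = o^4 - 4*sqrt(2)*o^3 + 9*o^3/2 - 18*sqrt(2)*o^2 - 23*o^2 - 103*o - 12*sqrt(2)*o - 48 + 20*sqrt(2)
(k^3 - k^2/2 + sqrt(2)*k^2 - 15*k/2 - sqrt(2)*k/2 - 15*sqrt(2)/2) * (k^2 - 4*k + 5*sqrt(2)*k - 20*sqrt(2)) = k^5 - 9*k^4/2 + 6*sqrt(2)*k^4 - 27*sqrt(2)*k^3 + 9*k^3/2 - 33*sqrt(2)*k^2 - 15*k^2 - 55*k + 180*sqrt(2)*k + 300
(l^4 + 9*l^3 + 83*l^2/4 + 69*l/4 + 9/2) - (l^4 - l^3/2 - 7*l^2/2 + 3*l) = 19*l^3/2 + 97*l^2/4 + 57*l/4 + 9/2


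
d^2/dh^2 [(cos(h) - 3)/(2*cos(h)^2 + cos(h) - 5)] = (-36*sin(h)^4*cos(h) + 50*sin(h)^4 - 146*sin(h)^2 - 19*cos(h)/2 - 33*cos(3*h)/2 + 2*cos(5*h) + 40)/(-2*sin(h)^2 + cos(h) - 3)^3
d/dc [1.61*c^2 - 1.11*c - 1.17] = 3.22*c - 1.11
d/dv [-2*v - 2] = -2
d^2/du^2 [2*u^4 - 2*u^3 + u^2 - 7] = 24*u^2 - 12*u + 2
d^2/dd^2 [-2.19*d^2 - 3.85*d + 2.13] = -4.38000000000000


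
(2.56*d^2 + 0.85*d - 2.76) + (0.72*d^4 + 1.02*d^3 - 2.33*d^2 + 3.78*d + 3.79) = 0.72*d^4 + 1.02*d^3 + 0.23*d^2 + 4.63*d + 1.03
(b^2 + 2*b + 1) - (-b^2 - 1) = 2*b^2 + 2*b + 2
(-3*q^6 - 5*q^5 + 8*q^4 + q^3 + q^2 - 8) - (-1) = -3*q^6 - 5*q^5 + 8*q^4 + q^3 + q^2 - 7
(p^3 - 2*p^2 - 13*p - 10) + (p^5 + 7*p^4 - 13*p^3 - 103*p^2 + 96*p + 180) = p^5 + 7*p^4 - 12*p^3 - 105*p^2 + 83*p + 170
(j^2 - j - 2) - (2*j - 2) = j^2 - 3*j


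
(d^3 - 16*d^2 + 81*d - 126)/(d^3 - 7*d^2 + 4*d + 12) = (d^2 - 10*d + 21)/(d^2 - d - 2)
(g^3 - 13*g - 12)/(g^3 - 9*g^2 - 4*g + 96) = (g + 1)/(g - 8)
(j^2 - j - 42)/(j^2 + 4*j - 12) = (j - 7)/(j - 2)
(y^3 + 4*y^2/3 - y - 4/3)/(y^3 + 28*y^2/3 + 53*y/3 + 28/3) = (y - 1)/(y + 7)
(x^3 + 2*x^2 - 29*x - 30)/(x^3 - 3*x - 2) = (x^2 + x - 30)/(x^2 - x - 2)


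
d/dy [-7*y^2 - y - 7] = -14*y - 1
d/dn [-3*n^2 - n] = -6*n - 1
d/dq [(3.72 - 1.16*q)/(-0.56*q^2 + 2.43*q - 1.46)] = (-0.6496*q^2 + 4.1664*q - 7.346)/(0.3136*q^4 - 2.7216*q^3 + 7.5401*q^2 - 7.0956*q + 2.1316)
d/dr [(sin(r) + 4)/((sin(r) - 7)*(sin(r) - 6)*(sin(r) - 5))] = 2*(-sin(r)^3 + 3*sin(r)^2 + 72*sin(r) - 319)*cos(r)/((sin(r) - 7)^2*(sin(r) - 6)^2*(sin(r) - 5)^2)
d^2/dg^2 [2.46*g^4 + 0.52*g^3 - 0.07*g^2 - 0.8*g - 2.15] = 29.52*g^2 + 3.12*g - 0.14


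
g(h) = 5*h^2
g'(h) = 10*h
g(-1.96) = 19.21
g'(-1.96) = -19.60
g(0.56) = 1.57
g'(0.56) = 5.60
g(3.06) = 46.82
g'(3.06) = 30.60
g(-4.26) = 90.74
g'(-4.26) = -42.60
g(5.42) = 146.88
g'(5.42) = 54.20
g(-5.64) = 159.05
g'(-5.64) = -56.40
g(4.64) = 107.65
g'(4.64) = 46.40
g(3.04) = 46.21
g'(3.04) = 30.40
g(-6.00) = 180.00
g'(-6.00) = -60.00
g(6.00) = 180.00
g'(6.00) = 60.00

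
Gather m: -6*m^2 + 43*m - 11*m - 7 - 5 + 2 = -6*m^2 + 32*m - 10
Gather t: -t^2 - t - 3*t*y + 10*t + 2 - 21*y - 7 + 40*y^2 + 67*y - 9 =-t^2 + t*(9 - 3*y) + 40*y^2 + 46*y - 14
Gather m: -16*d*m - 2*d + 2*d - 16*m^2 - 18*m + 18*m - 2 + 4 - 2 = -16*d*m - 16*m^2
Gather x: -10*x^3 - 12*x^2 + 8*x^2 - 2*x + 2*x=-10*x^3 - 4*x^2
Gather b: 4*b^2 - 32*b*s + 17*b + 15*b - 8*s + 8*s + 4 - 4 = 4*b^2 + b*(32 - 32*s)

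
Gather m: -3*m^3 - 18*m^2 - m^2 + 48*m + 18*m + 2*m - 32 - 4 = -3*m^3 - 19*m^2 + 68*m - 36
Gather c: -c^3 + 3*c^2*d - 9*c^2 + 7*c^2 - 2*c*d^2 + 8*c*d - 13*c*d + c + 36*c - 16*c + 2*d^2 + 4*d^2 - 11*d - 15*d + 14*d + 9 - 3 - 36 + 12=-c^3 + c^2*(3*d - 2) + c*(-2*d^2 - 5*d + 21) + 6*d^2 - 12*d - 18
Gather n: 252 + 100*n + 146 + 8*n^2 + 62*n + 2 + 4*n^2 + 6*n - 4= 12*n^2 + 168*n + 396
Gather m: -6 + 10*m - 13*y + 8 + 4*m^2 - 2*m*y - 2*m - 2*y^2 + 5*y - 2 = 4*m^2 + m*(8 - 2*y) - 2*y^2 - 8*y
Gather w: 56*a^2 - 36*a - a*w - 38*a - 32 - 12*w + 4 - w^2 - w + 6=56*a^2 - 74*a - w^2 + w*(-a - 13) - 22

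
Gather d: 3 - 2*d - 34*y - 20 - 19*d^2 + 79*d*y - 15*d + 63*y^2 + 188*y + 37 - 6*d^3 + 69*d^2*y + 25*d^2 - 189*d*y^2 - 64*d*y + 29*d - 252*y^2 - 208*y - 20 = -6*d^3 + d^2*(69*y + 6) + d*(-189*y^2 + 15*y + 12) - 189*y^2 - 54*y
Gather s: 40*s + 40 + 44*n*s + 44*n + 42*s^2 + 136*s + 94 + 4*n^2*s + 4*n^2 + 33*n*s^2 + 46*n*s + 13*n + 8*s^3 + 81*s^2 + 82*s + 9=4*n^2 + 57*n + 8*s^3 + s^2*(33*n + 123) + s*(4*n^2 + 90*n + 258) + 143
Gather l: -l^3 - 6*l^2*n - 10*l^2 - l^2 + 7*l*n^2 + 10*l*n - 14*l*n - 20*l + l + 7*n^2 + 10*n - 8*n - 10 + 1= -l^3 + l^2*(-6*n - 11) + l*(7*n^2 - 4*n - 19) + 7*n^2 + 2*n - 9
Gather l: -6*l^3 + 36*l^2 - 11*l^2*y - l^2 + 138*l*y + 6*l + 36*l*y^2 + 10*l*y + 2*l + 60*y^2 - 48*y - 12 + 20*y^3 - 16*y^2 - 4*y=-6*l^3 + l^2*(35 - 11*y) + l*(36*y^2 + 148*y + 8) + 20*y^3 + 44*y^2 - 52*y - 12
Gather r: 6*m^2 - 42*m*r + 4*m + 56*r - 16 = 6*m^2 + 4*m + r*(56 - 42*m) - 16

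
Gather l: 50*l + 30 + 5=50*l + 35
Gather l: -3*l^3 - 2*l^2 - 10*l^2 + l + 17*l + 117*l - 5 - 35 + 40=-3*l^3 - 12*l^2 + 135*l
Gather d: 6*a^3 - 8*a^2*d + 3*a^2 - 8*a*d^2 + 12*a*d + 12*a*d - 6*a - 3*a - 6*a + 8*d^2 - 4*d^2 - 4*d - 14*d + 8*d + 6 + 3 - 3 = 6*a^3 + 3*a^2 - 15*a + d^2*(4 - 8*a) + d*(-8*a^2 + 24*a - 10) + 6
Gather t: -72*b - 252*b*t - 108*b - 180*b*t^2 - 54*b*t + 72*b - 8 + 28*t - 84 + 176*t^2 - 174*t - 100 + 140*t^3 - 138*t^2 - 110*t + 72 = -108*b + 140*t^3 + t^2*(38 - 180*b) + t*(-306*b - 256) - 120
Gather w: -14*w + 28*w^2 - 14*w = 28*w^2 - 28*w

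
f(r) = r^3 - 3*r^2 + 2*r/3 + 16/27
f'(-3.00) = 45.67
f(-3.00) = -55.41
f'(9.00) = 189.67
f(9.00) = 492.59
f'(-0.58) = 5.16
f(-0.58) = -1.00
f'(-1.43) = 15.38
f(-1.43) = -9.42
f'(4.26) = 29.55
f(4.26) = 26.30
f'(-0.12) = 1.43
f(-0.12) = 0.47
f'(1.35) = -1.97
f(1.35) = -1.51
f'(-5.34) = 118.25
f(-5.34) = -240.79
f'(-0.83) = 7.71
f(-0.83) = -2.60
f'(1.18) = -2.24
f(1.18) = -1.15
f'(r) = 3*r^2 - 6*r + 2/3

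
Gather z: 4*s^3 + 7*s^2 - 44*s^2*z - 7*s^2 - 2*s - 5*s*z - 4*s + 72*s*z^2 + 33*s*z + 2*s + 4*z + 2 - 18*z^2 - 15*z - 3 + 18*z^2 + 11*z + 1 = 4*s^3 + 72*s*z^2 - 4*s + z*(-44*s^2 + 28*s)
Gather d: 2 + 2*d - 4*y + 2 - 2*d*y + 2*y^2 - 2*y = d*(2 - 2*y) + 2*y^2 - 6*y + 4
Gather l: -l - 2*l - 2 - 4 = -3*l - 6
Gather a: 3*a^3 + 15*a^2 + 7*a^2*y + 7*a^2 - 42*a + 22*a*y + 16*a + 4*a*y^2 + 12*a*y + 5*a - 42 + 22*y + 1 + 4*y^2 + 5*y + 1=3*a^3 + a^2*(7*y + 22) + a*(4*y^2 + 34*y - 21) + 4*y^2 + 27*y - 40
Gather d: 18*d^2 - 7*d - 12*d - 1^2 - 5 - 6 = 18*d^2 - 19*d - 12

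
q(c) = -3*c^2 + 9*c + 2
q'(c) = 9 - 6*c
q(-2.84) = -47.76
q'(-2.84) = 26.04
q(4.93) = -26.54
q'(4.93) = -20.58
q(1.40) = 8.72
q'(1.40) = 0.60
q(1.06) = 8.17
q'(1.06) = 2.64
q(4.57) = -19.52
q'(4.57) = -18.42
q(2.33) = 6.68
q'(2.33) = -4.98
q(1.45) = 8.74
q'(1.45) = 0.30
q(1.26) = 8.58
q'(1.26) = 1.44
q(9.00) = -160.00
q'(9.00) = -45.00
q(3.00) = 2.00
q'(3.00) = -9.00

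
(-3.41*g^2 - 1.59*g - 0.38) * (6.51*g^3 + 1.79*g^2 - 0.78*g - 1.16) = -22.1991*g^5 - 16.4548*g^4 - 2.6601*g^3 + 4.5156*g^2 + 2.1408*g + 0.4408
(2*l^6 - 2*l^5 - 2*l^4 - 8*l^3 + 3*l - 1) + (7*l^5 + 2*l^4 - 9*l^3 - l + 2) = 2*l^6 + 5*l^5 - 17*l^3 + 2*l + 1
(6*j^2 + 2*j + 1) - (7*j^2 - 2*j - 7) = -j^2 + 4*j + 8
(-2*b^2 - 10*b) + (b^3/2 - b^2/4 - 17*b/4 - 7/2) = b^3/2 - 9*b^2/4 - 57*b/4 - 7/2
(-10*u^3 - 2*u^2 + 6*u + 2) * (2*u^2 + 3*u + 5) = -20*u^5 - 34*u^4 - 44*u^3 + 12*u^2 + 36*u + 10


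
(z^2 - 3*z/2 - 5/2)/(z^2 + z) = (z - 5/2)/z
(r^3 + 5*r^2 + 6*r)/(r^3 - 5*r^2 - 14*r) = (r + 3)/(r - 7)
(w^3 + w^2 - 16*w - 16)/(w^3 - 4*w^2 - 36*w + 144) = (w^2 + 5*w + 4)/(w^2 - 36)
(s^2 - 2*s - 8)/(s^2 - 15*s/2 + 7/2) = 2*(s^2 - 2*s - 8)/(2*s^2 - 15*s + 7)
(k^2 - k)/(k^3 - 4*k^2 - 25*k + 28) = k/(k^2 - 3*k - 28)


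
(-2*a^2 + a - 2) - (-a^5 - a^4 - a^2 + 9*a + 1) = a^5 + a^4 - a^2 - 8*a - 3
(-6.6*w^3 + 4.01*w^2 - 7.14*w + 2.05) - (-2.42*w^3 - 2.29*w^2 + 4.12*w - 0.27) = -4.18*w^3 + 6.3*w^2 - 11.26*w + 2.32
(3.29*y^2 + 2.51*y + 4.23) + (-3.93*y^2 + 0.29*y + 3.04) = -0.64*y^2 + 2.8*y + 7.27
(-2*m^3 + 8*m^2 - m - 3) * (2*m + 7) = -4*m^4 + 2*m^3 + 54*m^2 - 13*m - 21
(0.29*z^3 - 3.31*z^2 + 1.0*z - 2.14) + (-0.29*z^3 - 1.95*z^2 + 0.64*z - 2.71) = -5.26*z^2 + 1.64*z - 4.85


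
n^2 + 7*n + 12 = (n + 3)*(n + 4)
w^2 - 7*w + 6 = (w - 6)*(w - 1)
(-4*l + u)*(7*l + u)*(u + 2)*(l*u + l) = -28*l^3*u^2 - 84*l^3*u - 56*l^3 + 3*l^2*u^3 + 9*l^2*u^2 + 6*l^2*u + l*u^4 + 3*l*u^3 + 2*l*u^2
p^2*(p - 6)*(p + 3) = p^4 - 3*p^3 - 18*p^2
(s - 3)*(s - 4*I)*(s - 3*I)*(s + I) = s^4 - 3*s^3 - 6*I*s^3 - 5*s^2 + 18*I*s^2 + 15*s - 12*I*s + 36*I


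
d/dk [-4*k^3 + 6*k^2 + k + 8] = -12*k^2 + 12*k + 1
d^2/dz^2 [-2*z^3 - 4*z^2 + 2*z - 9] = -12*z - 8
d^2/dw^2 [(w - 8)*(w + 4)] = 2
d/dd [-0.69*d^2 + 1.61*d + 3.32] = 1.61 - 1.38*d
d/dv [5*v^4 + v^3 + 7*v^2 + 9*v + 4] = 20*v^3 + 3*v^2 + 14*v + 9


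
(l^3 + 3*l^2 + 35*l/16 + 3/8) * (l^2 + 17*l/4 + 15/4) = l^5 + 29*l^4/4 + 299*l^3/16 + 1339*l^2/64 + 627*l/64 + 45/32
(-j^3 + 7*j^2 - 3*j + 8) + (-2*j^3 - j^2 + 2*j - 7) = -3*j^3 + 6*j^2 - j + 1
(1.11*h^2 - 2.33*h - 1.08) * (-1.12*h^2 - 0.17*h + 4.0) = -1.2432*h^4 + 2.4209*h^3 + 6.0457*h^2 - 9.1364*h - 4.32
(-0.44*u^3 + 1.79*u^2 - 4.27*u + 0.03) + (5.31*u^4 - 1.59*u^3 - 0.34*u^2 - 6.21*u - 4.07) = 5.31*u^4 - 2.03*u^3 + 1.45*u^2 - 10.48*u - 4.04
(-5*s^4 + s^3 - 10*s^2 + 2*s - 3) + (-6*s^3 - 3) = -5*s^4 - 5*s^3 - 10*s^2 + 2*s - 6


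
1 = 1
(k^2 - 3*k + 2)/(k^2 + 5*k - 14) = (k - 1)/(k + 7)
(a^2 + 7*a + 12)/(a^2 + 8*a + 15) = (a + 4)/(a + 5)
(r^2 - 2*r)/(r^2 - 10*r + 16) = r/(r - 8)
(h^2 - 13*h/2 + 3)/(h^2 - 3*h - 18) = (h - 1/2)/(h + 3)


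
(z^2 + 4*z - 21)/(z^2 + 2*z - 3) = (z^2 + 4*z - 21)/(z^2 + 2*z - 3)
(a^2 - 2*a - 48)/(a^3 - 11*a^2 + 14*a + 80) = (a + 6)/(a^2 - 3*a - 10)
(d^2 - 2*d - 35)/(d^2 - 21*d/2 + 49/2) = 2*(d + 5)/(2*d - 7)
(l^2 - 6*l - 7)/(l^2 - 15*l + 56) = (l + 1)/(l - 8)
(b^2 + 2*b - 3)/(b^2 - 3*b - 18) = (b - 1)/(b - 6)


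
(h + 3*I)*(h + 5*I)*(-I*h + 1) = -I*h^3 + 9*h^2 + 23*I*h - 15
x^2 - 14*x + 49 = (x - 7)^2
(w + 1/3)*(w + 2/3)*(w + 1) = w^3 + 2*w^2 + 11*w/9 + 2/9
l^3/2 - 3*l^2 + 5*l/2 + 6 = (l/2 + 1/2)*(l - 4)*(l - 3)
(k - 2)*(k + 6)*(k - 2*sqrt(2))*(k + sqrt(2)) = k^4 - sqrt(2)*k^3 + 4*k^3 - 16*k^2 - 4*sqrt(2)*k^2 - 16*k + 12*sqrt(2)*k + 48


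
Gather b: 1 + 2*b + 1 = 2*b + 2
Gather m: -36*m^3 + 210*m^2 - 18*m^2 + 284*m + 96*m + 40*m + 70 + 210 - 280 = -36*m^3 + 192*m^2 + 420*m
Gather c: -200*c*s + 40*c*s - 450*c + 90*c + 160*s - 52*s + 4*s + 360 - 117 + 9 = c*(-160*s - 360) + 112*s + 252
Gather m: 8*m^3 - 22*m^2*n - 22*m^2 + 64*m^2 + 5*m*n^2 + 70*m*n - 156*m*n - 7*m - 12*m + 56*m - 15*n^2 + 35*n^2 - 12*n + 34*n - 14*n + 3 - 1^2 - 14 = 8*m^3 + m^2*(42 - 22*n) + m*(5*n^2 - 86*n + 37) + 20*n^2 + 8*n - 12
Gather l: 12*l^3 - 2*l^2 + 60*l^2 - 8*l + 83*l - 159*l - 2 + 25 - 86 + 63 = 12*l^3 + 58*l^2 - 84*l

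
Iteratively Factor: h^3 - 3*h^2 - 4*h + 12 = (h - 3)*(h^2 - 4) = (h - 3)*(h + 2)*(h - 2)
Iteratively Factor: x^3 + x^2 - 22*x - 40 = (x - 5)*(x^2 + 6*x + 8) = (x - 5)*(x + 4)*(x + 2)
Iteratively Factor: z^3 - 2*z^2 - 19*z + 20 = (z + 4)*(z^2 - 6*z + 5) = (z - 5)*(z + 4)*(z - 1)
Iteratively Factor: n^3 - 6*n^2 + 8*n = (n - 4)*(n^2 - 2*n) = n*(n - 4)*(n - 2)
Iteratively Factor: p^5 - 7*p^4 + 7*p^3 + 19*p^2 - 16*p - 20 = (p - 2)*(p^4 - 5*p^3 - 3*p^2 + 13*p + 10) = (p - 2)*(p + 1)*(p^3 - 6*p^2 + 3*p + 10) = (p - 2)^2*(p + 1)*(p^2 - 4*p - 5) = (p - 2)^2*(p + 1)^2*(p - 5)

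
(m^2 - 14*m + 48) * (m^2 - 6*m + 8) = m^4 - 20*m^3 + 140*m^2 - 400*m + 384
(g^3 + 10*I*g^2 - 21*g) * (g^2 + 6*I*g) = g^5 + 16*I*g^4 - 81*g^3 - 126*I*g^2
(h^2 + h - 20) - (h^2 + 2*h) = -h - 20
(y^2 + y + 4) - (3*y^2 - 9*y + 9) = -2*y^2 + 10*y - 5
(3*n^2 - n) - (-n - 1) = 3*n^2 + 1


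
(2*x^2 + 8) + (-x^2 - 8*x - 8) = x^2 - 8*x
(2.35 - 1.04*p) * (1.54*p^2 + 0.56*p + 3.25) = -1.6016*p^3 + 3.0366*p^2 - 2.064*p + 7.6375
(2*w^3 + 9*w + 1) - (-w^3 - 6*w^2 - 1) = 3*w^3 + 6*w^2 + 9*w + 2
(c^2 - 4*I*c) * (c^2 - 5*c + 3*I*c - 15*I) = c^4 - 5*c^3 - I*c^3 + 12*c^2 + 5*I*c^2 - 60*c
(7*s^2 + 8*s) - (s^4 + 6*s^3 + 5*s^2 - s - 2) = -s^4 - 6*s^3 + 2*s^2 + 9*s + 2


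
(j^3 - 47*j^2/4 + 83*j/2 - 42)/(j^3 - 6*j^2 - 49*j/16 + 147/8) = 4*(j - 4)/(4*j + 7)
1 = 1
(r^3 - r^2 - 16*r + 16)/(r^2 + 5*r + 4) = (r^2 - 5*r + 4)/(r + 1)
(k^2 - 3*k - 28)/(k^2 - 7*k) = (k + 4)/k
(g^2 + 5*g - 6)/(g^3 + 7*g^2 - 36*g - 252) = (g - 1)/(g^2 + g - 42)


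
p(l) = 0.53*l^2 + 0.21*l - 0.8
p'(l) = 1.06*l + 0.21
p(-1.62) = 0.25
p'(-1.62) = -1.51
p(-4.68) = 9.83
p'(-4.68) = -4.75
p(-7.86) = 30.29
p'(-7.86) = -8.12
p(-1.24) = -0.25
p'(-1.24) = -1.10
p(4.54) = 11.08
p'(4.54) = 5.02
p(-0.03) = -0.81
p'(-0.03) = 0.18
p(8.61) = 40.30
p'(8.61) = 9.34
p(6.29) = 21.49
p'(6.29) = 6.88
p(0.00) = -0.80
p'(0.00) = 0.21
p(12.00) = 78.04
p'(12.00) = 12.93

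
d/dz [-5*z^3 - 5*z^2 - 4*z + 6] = -15*z^2 - 10*z - 4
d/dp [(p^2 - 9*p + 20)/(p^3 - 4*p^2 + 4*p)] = (-p^3 + 16*p^2 - 60*p + 40)/(p^2*(p^3 - 6*p^2 + 12*p - 8))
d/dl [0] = 0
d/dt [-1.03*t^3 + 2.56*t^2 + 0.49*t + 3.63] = -3.09*t^2 + 5.12*t + 0.49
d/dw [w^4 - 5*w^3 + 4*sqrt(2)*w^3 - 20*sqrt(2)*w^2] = w*(4*w^2 - 15*w + 12*sqrt(2)*w - 40*sqrt(2))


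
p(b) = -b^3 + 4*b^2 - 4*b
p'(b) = -3*b^2 + 8*b - 4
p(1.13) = -0.86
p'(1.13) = 1.21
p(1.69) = -0.16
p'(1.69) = 0.95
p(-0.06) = 0.25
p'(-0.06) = -4.49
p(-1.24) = 13.02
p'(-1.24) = -18.53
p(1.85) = -0.04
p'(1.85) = 0.53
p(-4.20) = 161.45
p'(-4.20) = -90.52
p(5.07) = -47.78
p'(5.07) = -40.55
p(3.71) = -10.85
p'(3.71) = -15.61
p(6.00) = -96.00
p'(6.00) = -64.00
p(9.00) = -441.00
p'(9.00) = -175.00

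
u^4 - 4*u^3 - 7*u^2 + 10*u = u*(u - 5)*(u - 1)*(u + 2)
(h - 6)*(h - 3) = h^2 - 9*h + 18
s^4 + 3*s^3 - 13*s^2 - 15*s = s*(s - 3)*(s + 1)*(s + 5)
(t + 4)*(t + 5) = t^2 + 9*t + 20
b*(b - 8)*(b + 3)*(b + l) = b^4 + b^3*l - 5*b^3 - 5*b^2*l - 24*b^2 - 24*b*l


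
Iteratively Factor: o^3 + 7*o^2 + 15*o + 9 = (o + 3)*(o^2 + 4*o + 3) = (o + 3)^2*(o + 1)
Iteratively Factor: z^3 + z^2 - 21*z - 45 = (z - 5)*(z^2 + 6*z + 9) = (z - 5)*(z + 3)*(z + 3)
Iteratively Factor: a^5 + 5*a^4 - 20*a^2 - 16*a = (a - 2)*(a^4 + 7*a^3 + 14*a^2 + 8*a) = (a - 2)*(a + 1)*(a^3 + 6*a^2 + 8*a) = a*(a - 2)*(a + 1)*(a^2 + 6*a + 8) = a*(a - 2)*(a + 1)*(a + 2)*(a + 4)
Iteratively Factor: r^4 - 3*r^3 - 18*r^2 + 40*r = (r - 5)*(r^3 + 2*r^2 - 8*r) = (r - 5)*(r + 4)*(r^2 - 2*r) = (r - 5)*(r - 2)*(r + 4)*(r)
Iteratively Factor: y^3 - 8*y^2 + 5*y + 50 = (y + 2)*(y^2 - 10*y + 25) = (y - 5)*(y + 2)*(y - 5)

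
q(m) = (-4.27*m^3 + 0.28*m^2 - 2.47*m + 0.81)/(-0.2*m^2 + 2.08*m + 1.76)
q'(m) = (0.4*m - 2.08)*(-4.27*m^3 + 0.28*m^2 - 2.47*m + 0.81)/(-0.2*m^2 + 2.08*m + 1.76)^2 + (-12.81*m^2 + 0.56*m - 2.47)/(-0.2*m^2 + 2.08*m + 1.76)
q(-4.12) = -30.81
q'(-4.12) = 10.52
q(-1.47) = -10.76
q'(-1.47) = 1.31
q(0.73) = -0.79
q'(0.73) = -2.36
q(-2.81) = -18.49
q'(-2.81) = 8.12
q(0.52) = -0.36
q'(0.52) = -1.78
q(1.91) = -6.52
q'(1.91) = -7.90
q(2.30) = -10.09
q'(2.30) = -10.43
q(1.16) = -2.14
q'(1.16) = -4.00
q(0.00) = 0.46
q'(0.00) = -1.95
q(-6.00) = -52.90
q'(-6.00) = 12.83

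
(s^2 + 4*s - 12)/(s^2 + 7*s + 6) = (s - 2)/(s + 1)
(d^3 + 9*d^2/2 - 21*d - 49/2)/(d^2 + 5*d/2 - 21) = (d^2 + 8*d + 7)/(d + 6)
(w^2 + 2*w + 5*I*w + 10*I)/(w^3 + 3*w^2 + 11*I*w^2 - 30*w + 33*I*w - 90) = (w + 2)/(w^2 + w*(3 + 6*I) + 18*I)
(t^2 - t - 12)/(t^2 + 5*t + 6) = (t - 4)/(t + 2)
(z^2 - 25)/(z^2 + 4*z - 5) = (z - 5)/(z - 1)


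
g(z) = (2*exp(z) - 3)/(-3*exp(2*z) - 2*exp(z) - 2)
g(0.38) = 0.01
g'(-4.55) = -0.03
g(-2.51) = 1.30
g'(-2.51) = -0.19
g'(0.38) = -0.27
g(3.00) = -0.03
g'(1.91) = 0.04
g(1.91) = -0.07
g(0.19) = 0.07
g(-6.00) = 1.49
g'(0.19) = -0.36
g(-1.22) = 0.84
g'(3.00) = 0.03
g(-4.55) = 1.47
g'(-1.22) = -0.54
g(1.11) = -0.09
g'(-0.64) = -0.62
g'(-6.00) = -0.00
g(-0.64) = 0.50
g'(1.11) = -0.02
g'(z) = (2*exp(z) - 3)*(6*exp(2*z) + 2*exp(z))/(-3*exp(2*z) - 2*exp(z) - 2)^2 + 2*exp(z)/(-3*exp(2*z) - 2*exp(z) - 2) = (6*exp(2*z) - 18*exp(z) - 10)*exp(z)/(9*exp(4*z) + 12*exp(3*z) + 16*exp(2*z) + 8*exp(z) + 4)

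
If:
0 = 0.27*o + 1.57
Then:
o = -5.81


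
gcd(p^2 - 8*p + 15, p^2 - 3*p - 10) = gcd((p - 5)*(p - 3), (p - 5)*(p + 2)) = p - 5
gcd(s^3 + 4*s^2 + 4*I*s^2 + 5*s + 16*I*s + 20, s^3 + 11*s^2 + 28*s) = s + 4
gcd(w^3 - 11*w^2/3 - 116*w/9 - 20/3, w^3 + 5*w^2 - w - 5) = 1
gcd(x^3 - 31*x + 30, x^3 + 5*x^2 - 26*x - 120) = x^2 + x - 30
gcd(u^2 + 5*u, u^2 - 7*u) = u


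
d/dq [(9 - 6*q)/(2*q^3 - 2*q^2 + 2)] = 3*(-2*q^3 + 2*q^2 + q*(2*q - 3)*(3*q - 2) - 2)/(2*(q^3 - q^2 + 1)^2)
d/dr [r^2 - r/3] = 2*r - 1/3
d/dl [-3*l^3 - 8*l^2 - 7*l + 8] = -9*l^2 - 16*l - 7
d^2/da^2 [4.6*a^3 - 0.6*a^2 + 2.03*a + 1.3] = 27.6*a - 1.2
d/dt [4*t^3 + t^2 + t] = 12*t^2 + 2*t + 1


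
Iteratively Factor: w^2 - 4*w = (w - 4)*(w)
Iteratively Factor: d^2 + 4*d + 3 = (d + 1)*(d + 3)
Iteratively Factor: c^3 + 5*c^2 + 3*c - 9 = (c + 3)*(c^2 + 2*c - 3) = (c + 3)^2*(c - 1)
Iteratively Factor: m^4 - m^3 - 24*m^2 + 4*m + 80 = (m + 2)*(m^3 - 3*m^2 - 18*m + 40) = (m + 2)*(m + 4)*(m^2 - 7*m + 10) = (m - 5)*(m + 2)*(m + 4)*(m - 2)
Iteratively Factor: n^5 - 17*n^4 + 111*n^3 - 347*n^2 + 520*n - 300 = (n - 5)*(n^4 - 12*n^3 + 51*n^2 - 92*n + 60) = (n - 5)^2*(n^3 - 7*n^2 + 16*n - 12) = (n - 5)^2*(n - 3)*(n^2 - 4*n + 4) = (n - 5)^2*(n - 3)*(n - 2)*(n - 2)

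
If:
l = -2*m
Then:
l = -2*m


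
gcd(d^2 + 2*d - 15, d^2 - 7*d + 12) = d - 3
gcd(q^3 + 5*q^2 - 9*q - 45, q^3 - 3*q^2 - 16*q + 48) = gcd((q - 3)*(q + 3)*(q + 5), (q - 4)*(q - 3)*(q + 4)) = q - 3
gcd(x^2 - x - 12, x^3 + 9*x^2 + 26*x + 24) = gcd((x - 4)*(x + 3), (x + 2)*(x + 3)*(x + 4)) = x + 3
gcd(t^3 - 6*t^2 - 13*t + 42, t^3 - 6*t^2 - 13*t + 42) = t^3 - 6*t^2 - 13*t + 42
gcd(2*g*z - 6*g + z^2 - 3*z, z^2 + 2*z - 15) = z - 3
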